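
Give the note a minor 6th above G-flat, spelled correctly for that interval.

G up a major sixth is E, so the target letter is E.
From Gb, a minor sixth is 8 semitones up: Ebb.

Ebb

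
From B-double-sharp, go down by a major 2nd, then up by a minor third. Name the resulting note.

C##

A major second down from B## is A## (letter A, 2 semitones down).
A minor third up from A## is C## (letter C, 3 semitones up).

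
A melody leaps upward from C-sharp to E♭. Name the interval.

diminished third

The letter names run C→E, a span of 2 letter steps, so the interval is some kind of third.
C# to Eb is 2 semitones. A major third is 4, so 2 makes it diminished.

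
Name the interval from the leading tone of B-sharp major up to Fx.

The leading tone of B# major is A##.
A## up to F##: letters A→F make it a sixth; 8 semitones makes it minor.

minor sixth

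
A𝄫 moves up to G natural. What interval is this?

augmented seventh

Counting letters A–B–C–D–E–F–G gives a seventh.
Abb→G = 12 semitones, 1 wider than the major seventh (11), so augmented.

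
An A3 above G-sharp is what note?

G up a major third is B, so the target letter is B.
From G#, an augmented third is 5 semitones up: B##.

B##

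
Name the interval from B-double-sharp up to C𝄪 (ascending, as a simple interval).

The letter names run B→C, a span of 1 letter step, so the interval is some kind of second.
B## to C## is 1 semitone. A major second is 2, so 1 makes it minor.

minor second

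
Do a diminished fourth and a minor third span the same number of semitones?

A diminished fourth spans 4 semitones; a minor third spans 3.
The spans differ, so they are not enharmonic equivalents.

No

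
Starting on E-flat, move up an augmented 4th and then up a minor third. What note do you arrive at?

C

An augmented fourth up from Eb is A (letter A, 6 semitones up).
A minor third up from A is C (letter C, 3 semitones up).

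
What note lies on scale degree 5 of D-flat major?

Ab

Degree 5 takes the letter 4 steps above D, which is A.
In major, degree 5 sits 7 semitones above the tonic. Db + 7 semitones is pitch class 8, spelled on A as Ab.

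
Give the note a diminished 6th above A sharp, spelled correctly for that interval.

F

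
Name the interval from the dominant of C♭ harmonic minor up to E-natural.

The dominant of Cb harmonic minor is Gb.
Gb up to E: letters G→E make it a sixth; 10 semitones makes it augmented.

augmented sixth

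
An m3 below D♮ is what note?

B

D down a major third is Bb, so the target letter is B.
From D, a minor third is 3 semitones down: B.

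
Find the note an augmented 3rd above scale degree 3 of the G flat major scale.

Scale degree 3 of Gb major is Bb.
An augmented third (5 semitones) above Bb lands on the letter D, giving D#.

D#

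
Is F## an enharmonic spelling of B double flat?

No

Two spellings are enharmonically equivalent only if they share a pitch class.
Here F## → 7, Bbb → 9; 7 ≠ 9, so they are not.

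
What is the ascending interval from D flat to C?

major seventh

The letter names run D→C, a span of 6 letter steps, so the interval is some kind of seventh.
Db to C is 11 semitones. A major seventh is 11, so 11 makes it major.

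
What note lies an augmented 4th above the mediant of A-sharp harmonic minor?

The mediant of A# harmonic minor is C#.
An augmented fourth (6 semitones) above C# lands on the letter F, giving F##.

F##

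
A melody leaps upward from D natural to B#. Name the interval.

augmented sixth

The letter names run D→B, a span of 5 letter steps, so the interval is some kind of sixth.
D to B# is 10 semitones. A major sixth is 9, so 10 makes it augmented.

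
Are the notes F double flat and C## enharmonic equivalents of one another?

No

Two spellings are enharmonically equivalent only if they share a pitch class.
Here Fbb → 3, C## → 2; 2 ≠ 3, so they are not.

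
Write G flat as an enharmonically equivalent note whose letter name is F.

F#

Gb is pitch class 6. The letter F alone is pitch class 5.
To reach pitch class 6 from F requires an offset of +1 semitone, i.e. sharp: F#.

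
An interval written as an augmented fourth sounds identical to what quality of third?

An augmented fourth spans 6 semitones.
A third spanning 6 semitones is doubly augmented (the major third is 4).

doubly augmented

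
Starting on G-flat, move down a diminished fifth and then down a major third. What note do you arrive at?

A diminished fifth down from Gb is C (letter C, 6 semitones down).
A major third down from C is Ab (letter A, 4 semitones down).

Ab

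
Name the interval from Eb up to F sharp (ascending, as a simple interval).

Counting letters E–F gives a second.
Eb→F# = 3 semitones, 1 wider than the major second (2), so augmented.

augmented second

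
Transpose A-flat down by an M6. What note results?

Cb

A down a major sixth is C, so the target letter is C.
From Ab, a major sixth is 9 semitones down: Cb.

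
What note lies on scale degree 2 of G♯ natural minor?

A#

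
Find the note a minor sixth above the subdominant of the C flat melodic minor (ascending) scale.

The subdominant of Cb melodic minor (ascending) is Fb.
A minor sixth (8 semitones) above Fb lands on the letter D, giving Dbb.

Dbb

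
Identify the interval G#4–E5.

minor sixth

Counting letters G–A–B–C–D–E gives a sixth.
G#→E = 8 semitones, 1 narrower than the major sixth (9), so minor.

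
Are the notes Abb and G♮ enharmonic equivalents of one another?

Yes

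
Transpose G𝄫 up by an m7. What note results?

G up a major seventh is F#, so the target letter is F.
From Gbb, a minor seventh is 10 semitones up: Fbb.

Fbb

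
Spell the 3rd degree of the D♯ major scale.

F##

Degree 3 takes the letter 2 steps above D, which is F.
In major, degree 3 sits 4 semitones above the tonic. D# + 4 semitones is pitch class 7, spelled on F as F##.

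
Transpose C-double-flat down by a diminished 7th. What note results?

A seventh below C lands on the letter D.
A diminished seventh spans 9 semitones, so Cbb moves to pitch class 1. On the letter D that is Db.

Db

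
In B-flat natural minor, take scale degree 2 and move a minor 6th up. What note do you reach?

Ab

Scale degree 2 of Bb natural minor is C.
A minor sixth (8 semitones) above C lands on the letter A, giving Ab.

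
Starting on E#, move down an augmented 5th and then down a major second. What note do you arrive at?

G

An augmented fifth down from E# is A (letter A, 8 semitones down).
A major second down from A is G (letter G, 2 semitones down).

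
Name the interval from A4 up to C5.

minor third

Counting letters A–B–C gives a third.
A→C = 3 semitones, 1 narrower than the major third (4), so minor.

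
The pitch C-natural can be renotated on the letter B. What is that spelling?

B#

C is pitch class 0. The letter B alone is pitch class 11.
To reach pitch class 0 from B requires an offset of +1 semitone, i.e. sharp: B#.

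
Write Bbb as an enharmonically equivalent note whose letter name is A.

Bbb is pitch class 9. The letter A alone is pitch class 9.
Pitch class 9 on A needs no accidental: A.

A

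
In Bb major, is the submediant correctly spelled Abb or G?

Each scale degree takes a distinct letter name. Degree 6 of a scale on B must use the letter G.
G and Abb are enharmonically the same pitch, but only G uses the letter G, so it is the correct spelling here.

G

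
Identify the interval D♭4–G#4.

doubly augmented fourth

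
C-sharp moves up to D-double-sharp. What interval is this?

augmented second

Counting letters C–D gives a second.
C#→D## = 3 semitones, 1 wider than the major second (2), so augmented.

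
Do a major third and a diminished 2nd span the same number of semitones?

No

A major third spans 4 semitones; a diminished second spans 0.
The spans differ, so they are not enharmonic equivalents.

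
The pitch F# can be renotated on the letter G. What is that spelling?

Plain G sits 1 semitone above F#, so on the letter G the same pitch needs a flat: Gb.

Gb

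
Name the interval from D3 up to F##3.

Counting letters D–E–F gives a third.
D→F## = 5 semitones, 1 wider than the major third (4), so augmented.

augmented third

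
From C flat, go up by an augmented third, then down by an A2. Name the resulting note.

Db

An augmented third up from Cb is E (letter E, 5 semitones up).
An augmented second down from E is Db (letter D, 3 semitones down).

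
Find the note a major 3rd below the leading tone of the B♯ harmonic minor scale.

F##

The leading tone of B# harmonic minor is A##.
A major third (4 semitones) below A## lands on the letter F, giving F##.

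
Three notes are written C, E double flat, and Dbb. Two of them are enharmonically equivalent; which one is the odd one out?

Ebb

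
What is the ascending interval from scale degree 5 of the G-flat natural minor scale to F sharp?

augmented third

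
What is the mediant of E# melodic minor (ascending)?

G#

Degree 3 takes the letter 2 steps above E, which is G.
In melodic minor (ascending), degree 3 sits 3 semitones above the tonic. E# + 3 semitones is pitch class 8, spelled on G as G#.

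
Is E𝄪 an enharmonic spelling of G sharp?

No

Two spellings are enharmonically equivalent only if they share a pitch class.
Here E## → 6, G# → 8; 6 ≠ 8, so they are not.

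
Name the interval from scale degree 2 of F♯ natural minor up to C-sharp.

perfect fourth

Scale degree 2 of F# natural minor is G#.
G# up to C#: letters G→C make it a fourth; 5 semitones makes it perfect.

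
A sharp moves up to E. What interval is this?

The letter names run A→E, a span of 4 letter steps, so the interval is some kind of fifth.
A# to E is 6 semitones. A perfect fifth is 7, so 6 makes it diminished.

diminished fifth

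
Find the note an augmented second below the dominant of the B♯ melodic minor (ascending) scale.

The dominant of B# melodic minor (ascending) is F##.
An augmented second (3 semitones) below F## lands on the letter E, giving E.

E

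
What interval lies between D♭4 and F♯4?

Counting letters D–E–F gives a third.
Db→F# = 5 semitones, 1 wider than the major third (4), so augmented.

augmented third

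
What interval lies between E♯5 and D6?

Counting letters E–F–G–A–B–C–D gives a seventh.
E#→D = 9 semitones, 2 narrower than the major seventh (11), so diminished.

diminished seventh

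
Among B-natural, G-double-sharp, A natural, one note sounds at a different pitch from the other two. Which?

In 12-tone equal temperament, enharmonic equivalents share a pitch class. B is pitch class 11; G## is pitch class 9; A is pitch class 9.
G## and A share pitch class 9, while B is pitch class 11.

B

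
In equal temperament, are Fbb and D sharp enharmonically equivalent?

Fbb is pitch class 3; D# is pitch class 3.
All spellings map to pitch class 3, so they are enharmonically equivalent.

Yes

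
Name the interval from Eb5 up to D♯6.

The letter names run E→D, a span of 6 letter steps, so the interval is some kind of seventh.
Eb to D# is 12 semitones. A major seventh is 11, so 12 makes it augmented.

augmented seventh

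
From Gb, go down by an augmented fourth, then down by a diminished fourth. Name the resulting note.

Ab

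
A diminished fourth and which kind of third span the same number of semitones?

major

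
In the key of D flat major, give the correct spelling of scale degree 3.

The Db major scale runs Db Eb F Gb Ab Bb C.
Degree 3 is F.

F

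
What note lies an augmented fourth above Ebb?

Ab

E up a perfect fourth is A, so the target letter is A.
From Ebb, an augmented fourth is 6 semitones up: Ab.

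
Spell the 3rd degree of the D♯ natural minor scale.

F#

Degree 3 takes the letter 2 steps above D, which is F.
In natural minor, degree 3 sits 3 semitones above the tonic. D# + 3 semitones is pitch class 6, spelled on F as F#.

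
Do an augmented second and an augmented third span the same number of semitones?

An augmented second spans 3 semitones; an augmented third spans 5.
The spans differ, so they are not enharmonic equivalents.

No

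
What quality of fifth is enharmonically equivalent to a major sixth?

A major sixth spans 9 semitones.
A fifth spanning 9 semitones is doubly augmented (the perfect fifth is 7).

doubly augmented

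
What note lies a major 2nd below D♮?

C

A second below D lands on the letter C.
A major second spans 2 semitones, so D moves to pitch class 0. On the letter C that is C.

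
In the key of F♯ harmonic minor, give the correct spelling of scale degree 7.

E#

Degree 7 takes the letter 6 steps above F, which is E.
In harmonic minor, degree 7 sits 11 semitones above the tonic. F# + 11 semitones is pitch class 5, spelled on E as E#.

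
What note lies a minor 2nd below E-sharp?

D##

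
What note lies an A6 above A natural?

A sixth above A lands on the letter F.
An augmented sixth spans 10 semitones, so A moves to pitch class 7. On the letter F that is F##.

F##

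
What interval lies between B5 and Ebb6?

The letter names run B→E, a span of 3 letter steps, so the interval is some kind of fourth.
B to Ebb is 3 semitones. A perfect fourth is 5, so 3 makes it doubly diminished.

doubly diminished fourth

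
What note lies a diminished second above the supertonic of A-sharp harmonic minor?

The supertonic of A# harmonic minor is B#.
A diminished second (0 semitones) above B# lands on the letter C, giving C.

C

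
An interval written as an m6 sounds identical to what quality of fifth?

augmented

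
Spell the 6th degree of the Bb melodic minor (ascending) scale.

The Bb melodic minor (ascending) scale runs Bb C Db Eb F G A.
Degree 6 is G.

G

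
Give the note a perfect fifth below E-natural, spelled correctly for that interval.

A fifth below E lands on the letter A.
A perfect fifth spans 7 semitones, so E moves to pitch class 9. On the letter A that is A.

A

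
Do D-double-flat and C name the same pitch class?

Yes

Dbb is pitch class 0; C is pitch class 0.
All spellings map to pitch class 0, so they are enharmonically equivalent.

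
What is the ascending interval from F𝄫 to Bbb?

The letter names run F→B, a span of 3 letter steps, so the interval is some kind of fourth.
Fbb to Bbb is 6 semitones. A perfect fourth is 5, so 6 makes it augmented.

augmented fourth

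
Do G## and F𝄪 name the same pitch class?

No

G## is pitch class 9; F## is pitch class 7.
The pitch classes differ (9 vs. 7), so they are not enharmonic equivalents.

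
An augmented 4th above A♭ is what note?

D

A fourth above A lands on the letter D.
An augmented fourth spans 6 semitones, so Ab moves to pitch class 2. On the letter D that is D.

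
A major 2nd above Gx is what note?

G up a major second is A, so the target letter is A.
From G##, a major second is 2 semitones up: A##.

A##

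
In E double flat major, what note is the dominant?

Bbb

The Ebb major scale runs Ebb Fb Gb Abb Bbb Cb Db.
Degree 5 is Bbb.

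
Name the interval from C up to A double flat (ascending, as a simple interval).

diminished sixth

The letter names run C→A, a span of 5 letter steps, so the interval is some kind of sixth.
C to Abb is 7 semitones. A major sixth is 9, so 7 makes it diminished.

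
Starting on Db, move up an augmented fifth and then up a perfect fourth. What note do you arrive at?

An augmented fifth up from Db is A (letter A, 8 semitones up).
A perfect fourth up from A is D (letter D, 5 semitones up).

D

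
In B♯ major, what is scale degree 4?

E#

The B# major scale runs B# C## D## E# F## G## A##.
Degree 4 is E#.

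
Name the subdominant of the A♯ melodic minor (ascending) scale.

D#

The A# melodic minor (ascending) scale runs A# B# C# D# E# F## G##.
Degree 4 is D#.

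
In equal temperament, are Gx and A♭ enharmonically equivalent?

No

G## is pitch class 9; Ab is pitch class 8.
The pitch classes differ (9 vs. 8), so they are not enharmonic equivalents.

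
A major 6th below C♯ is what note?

E

C down a major sixth is Eb, so the target letter is E.
From C#, a major sixth is 9 semitones down: E.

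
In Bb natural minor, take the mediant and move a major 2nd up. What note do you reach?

Eb

The mediant of Bb natural minor is Db.
A major second (2 semitones) above Db lands on the letter E, giving Eb.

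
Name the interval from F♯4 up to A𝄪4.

augmented third

The letter names run F→A, a span of 2 letter steps, so the interval is some kind of third.
F# to A## is 5 semitones. A major third is 4, so 5 makes it augmented.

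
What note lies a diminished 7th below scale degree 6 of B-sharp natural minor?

Scale degree 6 of B# natural minor is G#.
A diminished seventh (9 semitones) below G# lands on the letter A, giving A##.

A##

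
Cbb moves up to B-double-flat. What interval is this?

Counting letters C–D–E–F–G–A–B gives a seventh.
Cbb→Bbb = 11 semitones, exactly the major seventh.

major seventh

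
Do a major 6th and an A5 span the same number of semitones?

No

A major sixth spans 9 semitones; an augmented fifth spans 8.
The spans differ, so they are not enharmonic equivalents.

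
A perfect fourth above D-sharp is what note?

G#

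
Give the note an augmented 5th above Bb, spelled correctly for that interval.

B up a perfect fifth is F#, so the target letter is F.
From Bb, an augmented fifth is 8 semitones up: F#.

F#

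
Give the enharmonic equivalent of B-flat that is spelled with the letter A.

A#

Bb is pitch class 10. The letter A alone is pitch class 9.
To reach pitch class 10 from A requires an offset of +1 semitone, i.e. sharp: A#.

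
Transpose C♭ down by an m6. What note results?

A sixth below C lands on the letter E.
A minor sixth spans 8 semitones, so Cb moves to pitch class 3. On the letter E that is Eb.

Eb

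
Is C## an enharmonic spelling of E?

No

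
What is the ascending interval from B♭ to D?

The letter names run B→D, a span of 2 letter steps, so the interval is some kind of third.
Bb to D is 4 semitones. A major third is 4, so 4 makes it major.

major third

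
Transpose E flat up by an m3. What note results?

Gb

E up a major third is G#, so the target letter is G.
From Eb, a minor third is 3 semitones up: Gb.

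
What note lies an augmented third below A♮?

Fb

A down a major third is F, so the target letter is F.
From A, an augmented third is 5 semitones down: Fb.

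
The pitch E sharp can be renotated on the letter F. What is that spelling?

F

Plain F sits at the same pitch as E#, so on the letter F the same pitch needs a natural: F.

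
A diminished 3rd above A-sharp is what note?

C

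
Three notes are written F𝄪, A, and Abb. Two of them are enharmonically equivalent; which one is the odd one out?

In 12-tone equal temperament, enharmonic equivalents share a pitch class. F## is pitch class 7; A is pitch class 9; Abb is pitch class 7.
F## and Abb share pitch class 7, while A is pitch class 9.

A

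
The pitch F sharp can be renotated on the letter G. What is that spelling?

Gb

F# is pitch class 6. The letter G alone is pitch class 7.
To reach pitch class 6 from G requires an offset of -1 semitone, i.e. flat: Gb.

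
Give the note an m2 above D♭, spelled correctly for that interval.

D up a major second is E, so the target letter is E.
From Db, a minor second is 1 semitone up: Ebb.

Ebb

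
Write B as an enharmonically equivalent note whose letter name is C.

Plain C sits 1 semitone above B, so on the letter C the same pitch needs a flat: Cb.

Cb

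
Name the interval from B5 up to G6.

minor sixth

Counting letters B–C–D–E–F–G gives a sixth.
B→G = 8 semitones, 1 narrower than the major sixth (9), so minor.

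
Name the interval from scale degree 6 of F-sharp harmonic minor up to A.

Scale degree 6 of F# harmonic minor is D.
D up to A: letters D→A make it a fifth; 7 semitones makes it perfect.

perfect fifth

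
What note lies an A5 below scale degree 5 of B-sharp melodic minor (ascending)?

Scale degree 5 of B# melodic minor (ascending) is F##.
An augmented fifth (8 semitones) below F## lands on the letter B, giving B.

B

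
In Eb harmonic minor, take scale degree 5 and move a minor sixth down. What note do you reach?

D

Scale degree 5 of Eb harmonic minor is Bb.
A minor sixth (8 semitones) below Bb lands on the letter D, giving D.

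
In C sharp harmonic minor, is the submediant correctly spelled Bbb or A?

A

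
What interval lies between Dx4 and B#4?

Counting letters D–E–F–G–A–B gives a sixth.
D##→B# = 8 semitones, 1 narrower than the major sixth (9), so minor.

minor sixth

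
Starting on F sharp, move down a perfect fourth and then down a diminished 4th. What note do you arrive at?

A perfect fourth down from F# is C# (letter C, 5 semitones down).
A diminished fourth down from C# is G## (letter G, 4 semitones down).

G##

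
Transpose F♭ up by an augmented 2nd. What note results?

G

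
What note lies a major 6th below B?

A sixth below B lands on the letter D.
A major sixth spans 9 semitones, so B moves to pitch class 2. On the letter D that is D.

D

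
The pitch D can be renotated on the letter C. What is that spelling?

C##

D is pitch class 2. The letter C alone is pitch class 0.
To reach pitch class 2 from C requires an offset of +2 semitones, i.e. double sharp: C##.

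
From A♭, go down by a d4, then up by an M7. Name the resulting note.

D#

A diminished fourth down from Ab is E (letter E, 4 semitones down).
A major seventh up from E is D# (letter D, 11 semitones up).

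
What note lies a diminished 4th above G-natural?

G up a perfect fourth is C, so the target letter is C.
From G, a diminished fourth is 4 semitones up: Cb.

Cb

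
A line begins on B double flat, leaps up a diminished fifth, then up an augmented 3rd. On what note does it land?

A diminished fifth up from Bbb is Fbb (letter F, 6 semitones up).
An augmented third up from Fbb is Ab (letter A, 5 semitones up).

Ab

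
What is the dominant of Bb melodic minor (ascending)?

F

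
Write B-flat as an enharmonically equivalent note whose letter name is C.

Cbb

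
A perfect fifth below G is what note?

C

G down a perfect fifth is C, so the target letter is C.
From G, a perfect fifth is 7 semitones down: C.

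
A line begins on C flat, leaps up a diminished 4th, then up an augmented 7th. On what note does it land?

Eb

A diminished fourth up from Cb is Fbb (letter F, 4 semitones up).
An augmented seventh up from Fbb is Eb (letter E, 12 semitones up).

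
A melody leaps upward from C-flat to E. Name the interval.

augmented third

The letter names run C→E, a span of 2 letter steps, so the interval is some kind of third.
Cb to E is 5 semitones. A major third is 4, so 5 makes it augmented.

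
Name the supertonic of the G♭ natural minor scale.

Degree 2 takes the letter 1 step above G, which is A.
In natural minor, degree 2 sits 2 semitones above the tonic. Gb + 2 semitones is pitch class 8, spelled on A as Ab.

Ab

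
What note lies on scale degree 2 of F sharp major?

The F# major scale runs F# G# A# B C# D# E#.
Degree 2 is G#.

G#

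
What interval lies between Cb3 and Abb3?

minor sixth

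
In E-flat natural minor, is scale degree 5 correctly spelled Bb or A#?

Bb

Each scale degree takes a distinct letter name. Degree 5 of a scale on E must use the letter B.
Bb and A# are enharmonically the same pitch, but only Bb uses the letter B, so it is the correct spelling here.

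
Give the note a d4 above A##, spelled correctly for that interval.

D#

A up a perfect fourth is D, so the target letter is D.
From A##, a diminished fourth is 4 semitones up: D#.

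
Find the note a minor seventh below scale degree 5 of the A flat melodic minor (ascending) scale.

F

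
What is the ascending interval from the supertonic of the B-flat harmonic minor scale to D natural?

The supertonic of Bb harmonic minor is C.
C up to D: letters C→D make it a second; 2 semitones makes it major.

major second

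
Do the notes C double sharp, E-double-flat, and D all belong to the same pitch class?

C## = pitch class 2 and Ebb = pitch class 2 and D = pitch class 2 — the same pitch class, so they are enharmonic equivalents.

Yes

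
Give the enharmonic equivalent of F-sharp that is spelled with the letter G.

Gb

F# is pitch class 6. The letter G alone is pitch class 7.
To reach pitch class 6 from G requires an offset of -1 semitone, i.e. flat: Gb.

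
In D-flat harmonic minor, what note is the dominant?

Degree 5 takes the letter 4 steps above D, which is A.
In harmonic minor, degree 5 sits 7 semitones above the tonic. Db + 7 semitones is pitch class 8, spelled on A as Ab.

Ab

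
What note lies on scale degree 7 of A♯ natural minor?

The A# natural minor scale runs A# B# C# D# E# F# G#.
Degree 7 is G#.

G#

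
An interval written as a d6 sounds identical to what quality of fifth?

perfect

A diminished sixth spans 7 semitones.
A fifth spanning 7 semitones is perfect (the perfect fifth is 7).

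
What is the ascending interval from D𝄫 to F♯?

doubly augmented third

Counting letters D–E–F gives a third.
Dbb→F# = 6 semitones, 2 wider than the major third (4), so doubly augmented.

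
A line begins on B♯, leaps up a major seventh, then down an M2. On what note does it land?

G##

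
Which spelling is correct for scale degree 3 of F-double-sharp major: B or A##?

A##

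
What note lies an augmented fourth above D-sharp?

A fourth above D lands on the letter G.
An augmented fourth spans 6 semitones, so D# moves to pitch class 9. On the letter G that is G##.

G##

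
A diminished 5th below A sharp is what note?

A down a perfect fifth is D, so the target letter is D.
From A#, a diminished fifth is 6 semitones down: D##.

D##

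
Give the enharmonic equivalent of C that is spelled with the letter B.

B#

Plain B sits 1 semitone below C, so on the letter B the same pitch needs a sharp: B#.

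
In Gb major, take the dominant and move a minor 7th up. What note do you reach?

Cb

The dominant of Gb major is Db.
A minor seventh (10 semitones) above Db lands on the letter C, giving Cb.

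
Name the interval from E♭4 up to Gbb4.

The letter names run E→G, a span of 2 letter steps, so the interval is some kind of third.
Eb to Gbb is 2 semitones. A major third is 4, so 2 makes it diminished.

diminished third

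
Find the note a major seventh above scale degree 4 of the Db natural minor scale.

Scale degree 4 of Db natural minor is Gb.
A major seventh (11 semitones) above Gb lands on the letter F, giving F.

F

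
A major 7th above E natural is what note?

D#

A seventh above E lands on the letter D.
A major seventh spans 11 semitones, so E moves to pitch class 3. On the letter D that is D#.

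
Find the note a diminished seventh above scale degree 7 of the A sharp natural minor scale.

Scale degree 7 of A# natural minor is G#.
A diminished seventh (9 semitones) above G# lands on the letter F, giving F.

F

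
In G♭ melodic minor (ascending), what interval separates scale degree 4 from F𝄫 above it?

diminished fourth

Scale degree 4 of Gb melodic minor (ascending) is Cb.
Cb up to Fbb: letters C→F make it a fourth; 4 semitones makes it diminished.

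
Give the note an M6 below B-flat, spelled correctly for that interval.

Db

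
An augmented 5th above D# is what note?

A fifth above D lands on the letter A.
An augmented fifth spans 8 semitones, so D# moves to pitch class 11. On the letter A that is A##.

A##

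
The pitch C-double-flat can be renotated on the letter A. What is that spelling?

A#

Cbb is pitch class 10. The letter A alone is pitch class 9.
To reach pitch class 10 from A requires an offset of +1 semitone, i.e. sharp: A#.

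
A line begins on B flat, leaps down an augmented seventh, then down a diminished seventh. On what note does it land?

Db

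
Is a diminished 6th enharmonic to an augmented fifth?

A diminished sixth spans 7 semitones; an augmented fifth spans 8.
The spans differ, so they are not enharmonic equivalents.

No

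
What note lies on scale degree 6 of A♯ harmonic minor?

F#

The A# harmonic minor scale runs A# B# C# D# E# F# G##.
Degree 6 is F#.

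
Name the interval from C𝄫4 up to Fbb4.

Counting letters C–D–E–F gives a fourth.
Cbb→Fbb = 5 semitones, exactly the perfect fourth.

perfect fourth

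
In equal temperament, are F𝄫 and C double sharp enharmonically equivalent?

No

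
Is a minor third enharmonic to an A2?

A minor third spans 3 semitones; an augmented second spans 3.
They are enharmonically equivalent.

Yes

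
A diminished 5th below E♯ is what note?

A##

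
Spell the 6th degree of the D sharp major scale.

B#

The D# major scale runs D# E# F## G# A# B# C##.
Degree 6 is B#.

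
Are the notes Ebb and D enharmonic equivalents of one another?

Ebb is pitch class 2; D is pitch class 2.
All spellings map to pitch class 2, so they are enharmonically equivalent.

Yes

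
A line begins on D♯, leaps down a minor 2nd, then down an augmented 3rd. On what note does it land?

A minor second down from D# is C## (letter C, 1 semitone down).
An augmented third down from C## is A (letter A, 5 semitones down).

A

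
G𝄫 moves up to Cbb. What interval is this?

perfect fourth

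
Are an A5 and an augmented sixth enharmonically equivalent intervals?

No

An augmented fifth spans 8 semitones; an augmented sixth spans 10.
The spans differ, so they are not enharmonic equivalents.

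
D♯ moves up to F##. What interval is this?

major third

The letter names run D→F, a span of 2 letter steps, so the interval is some kind of third.
D# to F## is 4 semitones. A major third is 4, so 4 makes it major.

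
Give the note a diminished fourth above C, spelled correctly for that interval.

A fourth above C lands on the letter F.
A diminished fourth spans 4 semitones, so C moves to pitch class 4. On the letter F that is Fb.

Fb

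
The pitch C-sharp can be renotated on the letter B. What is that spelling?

Plain B sits 2 semitones below C#, so on the letter B the same pitch needs a double sharp: B##.

B##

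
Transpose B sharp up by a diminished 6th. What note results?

G

A sixth above B lands on the letter G.
A diminished sixth spans 7 semitones, so B# moves to pitch class 7. On the letter G that is G.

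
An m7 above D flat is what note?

D up a major seventh is C#, so the target letter is C.
From Db, a minor seventh is 10 semitones up: Cb.

Cb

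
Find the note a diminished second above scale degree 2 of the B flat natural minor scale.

Dbb

Scale degree 2 of Bb natural minor is C.
A diminished second (0 semitones) above C lands on the letter D, giving Dbb.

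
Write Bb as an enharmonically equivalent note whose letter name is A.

Plain A sits 1 semitone below Bb, so on the letter A the same pitch needs a sharp: A#.

A#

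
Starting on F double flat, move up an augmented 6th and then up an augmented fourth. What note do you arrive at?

G

An augmented sixth up from Fbb is Db (letter D, 10 semitones up).
An augmented fourth up from Db is G (letter G, 6 semitones up).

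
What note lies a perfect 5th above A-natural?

E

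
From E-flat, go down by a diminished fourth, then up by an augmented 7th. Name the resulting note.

A##

A diminished fourth down from Eb is B (letter B, 4 semitones down).
An augmented seventh up from B is A## (letter A, 12 semitones up).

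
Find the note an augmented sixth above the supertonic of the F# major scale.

E##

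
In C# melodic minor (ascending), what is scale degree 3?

E

Degree 3 takes the letter 2 steps above C, which is E.
In melodic minor (ascending), degree 3 sits 3 semitones above the tonic. C# + 3 semitones is pitch class 4, spelled on E as E.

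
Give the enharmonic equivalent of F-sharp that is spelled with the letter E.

Plain E sits 2 semitones below F#, so on the letter E the same pitch needs a double sharp: E##.

E##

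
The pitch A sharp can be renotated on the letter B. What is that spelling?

Plain B sits 1 semitone above A#, so on the letter B the same pitch needs a flat: Bb.

Bb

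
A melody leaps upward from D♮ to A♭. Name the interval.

The letter names run D→A, a span of 4 letter steps, so the interval is some kind of fifth.
D to Ab is 6 semitones. A perfect fifth is 7, so 6 makes it diminished.

diminished fifth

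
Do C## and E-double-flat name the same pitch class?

C## is pitch class 2; Ebb is pitch class 2.
All spellings map to pitch class 2, so they are enharmonically equivalent.

Yes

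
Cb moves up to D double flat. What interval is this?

minor second

Counting letters C–D gives a second.
Cb→Dbb = 1 semitone, 1 narrower than the major second (2), so minor.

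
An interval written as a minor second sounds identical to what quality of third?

A minor second spans 1 semitone.
A third spanning 1 semitone is doubly diminished (the major third is 4).

doubly diminished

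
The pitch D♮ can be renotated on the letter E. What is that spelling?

D is pitch class 2. The letter E alone is pitch class 4.
To reach pitch class 2 from E requires an offset of -2 semitones, i.e. double flat: Ebb.

Ebb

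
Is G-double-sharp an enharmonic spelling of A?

G## = pitch class 9 and A = pitch class 9 — the same pitch class, so they are enharmonic equivalents.

Yes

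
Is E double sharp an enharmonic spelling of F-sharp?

E## is pitch class 6; F# is pitch class 6.
All spellings map to pitch class 6, so they are enharmonically equivalent.

Yes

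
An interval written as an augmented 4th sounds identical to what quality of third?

doubly augmented

An augmented fourth spans 6 semitones.
A third spanning 6 semitones is doubly augmented (the major third is 4).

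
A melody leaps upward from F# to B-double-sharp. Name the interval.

doubly augmented fourth

The letter names run F→B, a span of 3 letter steps, so the interval is some kind of fourth.
F# to B## is 7 semitones. A perfect fourth is 5, so 7 makes it doubly augmented.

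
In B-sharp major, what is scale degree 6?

G##

Degree 6 takes the letter 5 steps above B, which is G.
In major, degree 6 sits 9 semitones above the tonic. B# + 9 semitones is pitch class 9, spelled on G as G##.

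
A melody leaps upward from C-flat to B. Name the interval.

augmented seventh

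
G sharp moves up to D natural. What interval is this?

diminished fifth

Counting letters G–A–B–C–D gives a fifth.
G#→D = 6 semitones, 1 narrower than the perfect fifth (7), so diminished.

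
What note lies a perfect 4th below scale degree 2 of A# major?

Scale degree 2 of A# major is B#.
A perfect fourth (5 semitones) below B# lands on the letter F, giving F##.

F##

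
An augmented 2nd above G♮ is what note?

A#

A second above G lands on the letter A.
An augmented second spans 3 semitones, so G moves to pitch class 10. On the letter A that is A#.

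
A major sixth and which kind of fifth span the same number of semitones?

doubly augmented

A major sixth spans 9 semitones.
A fifth spanning 9 semitones is doubly augmented (the perfect fifth is 7).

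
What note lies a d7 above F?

Ebb

F up a major seventh is E, so the target letter is E.
From F, a diminished seventh is 9 semitones up: Ebb.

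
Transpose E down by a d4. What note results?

B#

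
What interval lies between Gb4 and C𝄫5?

diminished fourth

Counting letters G–A–B–C gives a fourth.
Gb→Cbb = 4 semitones, 1 narrower than the perfect fourth (5), so diminished.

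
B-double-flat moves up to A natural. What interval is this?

The letter names run B→A, a span of 6 letter steps, so the interval is some kind of seventh.
Bbb to A is 12 semitones. A major seventh is 11, so 12 makes it augmented.

augmented seventh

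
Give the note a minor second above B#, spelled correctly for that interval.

A second above B lands on the letter C.
A minor second spans 1 semitone, so B# moves to pitch class 1. On the letter C that is C#.

C#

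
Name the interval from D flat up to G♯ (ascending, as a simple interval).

doubly augmented fourth

The letter names run D→G, a span of 3 letter steps, so the interval is some kind of fourth.
Db to G# is 7 semitones. A perfect fourth is 5, so 7 makes it doubly augmented.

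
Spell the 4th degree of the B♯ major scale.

Degree 4 takes the letter 3 steps above B, which is E.
In major, degree 4 sits 5 semitones above the tonic. B# + 5 semitones is pitch class 5, spelled on E as E#.

E#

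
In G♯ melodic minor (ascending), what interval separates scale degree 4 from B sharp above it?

Scale degree 4 of G# melodic minor (ascending) is C#.
C# up to B#: letters C→B make it a seventh; 11 semitones makes it major.

major seventh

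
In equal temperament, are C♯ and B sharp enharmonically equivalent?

C# is pitch class 1; B# is pitch class 0.
The pitch classes differ (1 vs. 0), so they are not enharmonic equivalents.

No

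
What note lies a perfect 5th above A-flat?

Eb

A fifth above A lands on the letter E.
A perfect fifth spans 7 semitones, so Ab moves to pitch class 3. On the letter E that is Eb.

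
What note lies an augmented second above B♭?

A second above B lands on the letter C.
An augmented second spans 3 semitones, so Bb moves to pitch class 1. On the letter C that is C#.

C#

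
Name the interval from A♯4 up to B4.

Counting letters A–B gives a second.
A#→B = 1 semitone, 1 narrower than the major second (2), so minor.

minor second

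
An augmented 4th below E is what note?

E down a perfect fourth is B, so the target letter is B.
From E, an augmented fourth is 6 semitones down: Bb.

Bb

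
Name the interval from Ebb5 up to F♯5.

doubly augmented second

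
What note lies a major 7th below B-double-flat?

Cbb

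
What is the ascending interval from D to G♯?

The letter names run D→G, a span of 3 letter steps, so the interval is some kind of fourth.
D to G# is 6 semitones. A perfect fourth is 5, so 6 makes it augmented.

augmented fourth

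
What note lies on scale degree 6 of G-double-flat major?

The Gbb major scale runs Gbb Abb Bbb Cbb Dbb Ebb Fb.
Degree 6 is Ebb.

Ebb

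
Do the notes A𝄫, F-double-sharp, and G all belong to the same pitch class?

Abb is pitch class 7; F## is pitch class 7; G is pitch class 7.
All spellings map to pitch class 7, so they are enharmonically equivalent.

Yes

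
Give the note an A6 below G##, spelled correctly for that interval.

B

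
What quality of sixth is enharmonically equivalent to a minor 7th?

A minor seventh spans 10 semitones.
A sixth spanning 10 semitones is augmented (the major sixth is 9).

augmented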